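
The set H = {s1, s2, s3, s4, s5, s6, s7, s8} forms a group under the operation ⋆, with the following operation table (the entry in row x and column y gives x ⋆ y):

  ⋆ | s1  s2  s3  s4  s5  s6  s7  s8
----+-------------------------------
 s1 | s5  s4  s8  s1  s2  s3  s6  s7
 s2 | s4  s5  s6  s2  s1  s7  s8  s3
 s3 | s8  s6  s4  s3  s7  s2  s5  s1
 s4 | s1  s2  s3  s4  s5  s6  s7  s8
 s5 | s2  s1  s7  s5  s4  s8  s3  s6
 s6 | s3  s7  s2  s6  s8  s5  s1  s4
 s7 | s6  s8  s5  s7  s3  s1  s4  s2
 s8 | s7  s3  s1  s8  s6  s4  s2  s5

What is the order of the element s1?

The identity element is s4 (its row matches the header).
s1^1 = s1
s1^2 = s1 ⋆ s1 = s5
s1^3 = s5 ⋆ s1 = s2
s1^4 = s2 ⋆ s1 = s4
The first power of s1 equal to the identity is s1^4, so ord(s1) = 4.

4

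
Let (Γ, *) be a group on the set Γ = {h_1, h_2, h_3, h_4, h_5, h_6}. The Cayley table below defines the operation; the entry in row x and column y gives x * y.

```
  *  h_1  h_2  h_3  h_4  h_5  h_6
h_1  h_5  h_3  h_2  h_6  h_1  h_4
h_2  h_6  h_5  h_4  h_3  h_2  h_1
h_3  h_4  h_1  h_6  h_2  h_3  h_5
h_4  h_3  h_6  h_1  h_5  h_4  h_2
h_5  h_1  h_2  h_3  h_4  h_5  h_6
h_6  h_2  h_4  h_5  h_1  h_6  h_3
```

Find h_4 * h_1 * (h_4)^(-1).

The identity is h_5. In row h_4, the entry h_5 sits in column h_4, so h_4^(-1) = h_4.
h_4 * h_1 = h_3
h_3 * h_4 = h_2

h_2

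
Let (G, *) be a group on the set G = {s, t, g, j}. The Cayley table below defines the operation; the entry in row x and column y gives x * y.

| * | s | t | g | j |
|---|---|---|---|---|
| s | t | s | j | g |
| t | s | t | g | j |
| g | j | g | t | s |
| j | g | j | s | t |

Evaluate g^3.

g^1 = g
g^2 = g * g = t
g^3 = t * g = g
(Structurally, G here is isomorphic to the Klein four-group V_4.)

g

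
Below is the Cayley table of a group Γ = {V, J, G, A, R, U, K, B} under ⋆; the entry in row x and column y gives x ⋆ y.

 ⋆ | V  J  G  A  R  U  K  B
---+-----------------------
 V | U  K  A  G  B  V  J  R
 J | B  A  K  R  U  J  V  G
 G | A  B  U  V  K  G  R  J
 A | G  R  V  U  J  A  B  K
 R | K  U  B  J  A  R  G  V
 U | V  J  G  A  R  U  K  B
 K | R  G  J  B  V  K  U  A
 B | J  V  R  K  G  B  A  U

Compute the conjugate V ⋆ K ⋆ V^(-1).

The identity is U. In row V, the entry U sits in column V, so V^(-1) = V.
V ⋆ K = J
J ⋆ V = B

B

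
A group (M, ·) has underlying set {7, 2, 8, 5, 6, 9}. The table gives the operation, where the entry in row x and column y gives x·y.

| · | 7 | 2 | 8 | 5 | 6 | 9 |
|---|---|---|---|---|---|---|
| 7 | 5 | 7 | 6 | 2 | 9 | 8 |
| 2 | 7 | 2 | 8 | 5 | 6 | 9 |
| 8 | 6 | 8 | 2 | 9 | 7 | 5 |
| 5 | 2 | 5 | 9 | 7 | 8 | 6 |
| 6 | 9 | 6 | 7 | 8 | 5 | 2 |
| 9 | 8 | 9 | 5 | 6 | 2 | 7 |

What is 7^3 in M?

7^1 = 7
7^2 = 7·7 = 5
7^3 = 5·7 = 2

2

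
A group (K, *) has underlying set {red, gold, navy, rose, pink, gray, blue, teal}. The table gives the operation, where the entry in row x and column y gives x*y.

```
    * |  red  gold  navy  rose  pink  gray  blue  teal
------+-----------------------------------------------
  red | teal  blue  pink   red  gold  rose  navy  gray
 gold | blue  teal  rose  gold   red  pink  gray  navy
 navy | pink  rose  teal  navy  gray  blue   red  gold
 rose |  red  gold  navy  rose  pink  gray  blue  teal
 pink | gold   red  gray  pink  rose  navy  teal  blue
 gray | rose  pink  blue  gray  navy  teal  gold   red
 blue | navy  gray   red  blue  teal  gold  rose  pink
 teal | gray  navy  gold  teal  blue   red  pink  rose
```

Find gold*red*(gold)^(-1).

The identity is rose. In row gold, the entry rose sits in column navy, so gold^(-1) = navy.
gold*red = blue
blue*navy = red
(Structurally, K here is isomorphic to Z_2 x Z_4.)

red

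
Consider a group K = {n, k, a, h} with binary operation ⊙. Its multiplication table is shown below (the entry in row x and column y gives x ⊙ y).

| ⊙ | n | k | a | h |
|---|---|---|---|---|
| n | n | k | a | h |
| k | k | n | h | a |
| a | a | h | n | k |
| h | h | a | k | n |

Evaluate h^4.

n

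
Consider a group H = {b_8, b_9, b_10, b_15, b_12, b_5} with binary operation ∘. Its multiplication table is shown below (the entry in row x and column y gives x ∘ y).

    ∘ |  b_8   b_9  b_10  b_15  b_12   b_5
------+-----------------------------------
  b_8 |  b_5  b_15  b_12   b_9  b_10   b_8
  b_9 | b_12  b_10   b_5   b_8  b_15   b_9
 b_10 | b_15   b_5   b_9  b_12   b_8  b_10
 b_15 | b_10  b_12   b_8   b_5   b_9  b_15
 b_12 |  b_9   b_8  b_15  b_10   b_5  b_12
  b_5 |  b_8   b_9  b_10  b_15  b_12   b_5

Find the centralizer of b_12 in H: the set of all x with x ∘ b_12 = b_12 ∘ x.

{b_12, b_5}

Compare row b_12 with column b_12 entry by entry.
b_15 ∘ b_12 = b_9 but b_12 ∘ b_15 = b_10, so b_15 does not.
Collecting the elements that commute with b_12: C(b_12) = {b_12, b_5}.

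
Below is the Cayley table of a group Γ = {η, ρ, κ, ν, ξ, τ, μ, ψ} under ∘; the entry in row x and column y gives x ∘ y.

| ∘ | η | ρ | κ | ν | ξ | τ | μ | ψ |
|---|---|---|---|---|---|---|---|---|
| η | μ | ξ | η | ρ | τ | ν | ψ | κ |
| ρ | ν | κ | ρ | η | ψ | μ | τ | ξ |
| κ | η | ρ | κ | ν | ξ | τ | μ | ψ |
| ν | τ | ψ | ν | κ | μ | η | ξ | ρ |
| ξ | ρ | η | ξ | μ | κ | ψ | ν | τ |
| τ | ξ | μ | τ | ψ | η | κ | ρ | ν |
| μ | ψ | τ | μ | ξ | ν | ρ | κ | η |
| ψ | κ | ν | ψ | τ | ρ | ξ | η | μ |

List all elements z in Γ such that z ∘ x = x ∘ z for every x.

An element z is central iff its row equals its column in the table.
For ρ: ρ ∘ η = ν ≠ ξ = η ∘ ρ, so ρ ∉ Z.
Checking each element this way leaves Z(Γ) = {κ, μ}.
(Structurally, Γ here is isomorphic to the dihedral group D_4.)

{κ, μ}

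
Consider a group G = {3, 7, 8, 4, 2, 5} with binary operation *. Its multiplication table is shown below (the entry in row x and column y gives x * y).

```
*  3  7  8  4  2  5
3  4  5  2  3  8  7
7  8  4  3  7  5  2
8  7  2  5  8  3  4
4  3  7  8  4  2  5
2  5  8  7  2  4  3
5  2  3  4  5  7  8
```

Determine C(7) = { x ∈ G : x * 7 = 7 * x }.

Compare row 7 with column 7 entry by entry.
2 * 7 = 8 but 7 * 2 = 5, so 2 does not.
Collecting the elements that commute with 7: C(7) = {4, 7}.
(Structurally, G here is isomorphic to the symmetric group S_3.)

{4, 7}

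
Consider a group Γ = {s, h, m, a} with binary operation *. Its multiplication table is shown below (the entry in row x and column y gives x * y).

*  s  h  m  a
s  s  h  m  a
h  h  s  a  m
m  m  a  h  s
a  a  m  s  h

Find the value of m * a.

Read row m, column a: m * a = s.
(Structurally, Γ here is isomorphic to the cyclic group Z_4.)

s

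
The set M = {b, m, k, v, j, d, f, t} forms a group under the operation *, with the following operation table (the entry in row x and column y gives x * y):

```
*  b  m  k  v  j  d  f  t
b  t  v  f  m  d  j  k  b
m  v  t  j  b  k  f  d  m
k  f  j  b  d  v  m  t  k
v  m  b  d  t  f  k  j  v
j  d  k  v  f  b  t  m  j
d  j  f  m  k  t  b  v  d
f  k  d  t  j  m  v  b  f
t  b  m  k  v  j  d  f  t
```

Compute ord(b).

The identity element is t (its row matches the header).
b^1 = b
b^2 = b * b = t
The first power of b equal to the identity is b^2, so ord(b) = 2.
(Structurally, M here is isomorphic to Z_2 x Z_4.)

2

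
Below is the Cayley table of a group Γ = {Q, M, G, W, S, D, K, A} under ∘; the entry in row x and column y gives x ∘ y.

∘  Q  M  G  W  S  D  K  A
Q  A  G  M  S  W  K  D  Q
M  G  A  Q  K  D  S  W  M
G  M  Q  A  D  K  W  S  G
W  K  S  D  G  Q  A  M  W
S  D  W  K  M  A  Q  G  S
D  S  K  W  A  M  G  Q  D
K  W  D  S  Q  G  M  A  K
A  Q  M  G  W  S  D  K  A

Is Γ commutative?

W ∘ K = M but K ∘ W = Q.
Since W and K do not commute, Γ is not abelian.

No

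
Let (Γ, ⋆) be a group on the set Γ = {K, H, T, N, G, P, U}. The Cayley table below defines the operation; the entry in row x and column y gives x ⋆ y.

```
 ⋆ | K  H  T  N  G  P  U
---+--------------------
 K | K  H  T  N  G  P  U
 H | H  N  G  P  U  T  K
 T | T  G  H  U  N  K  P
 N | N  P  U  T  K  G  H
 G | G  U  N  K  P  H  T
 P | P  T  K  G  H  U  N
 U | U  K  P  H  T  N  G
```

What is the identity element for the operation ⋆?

K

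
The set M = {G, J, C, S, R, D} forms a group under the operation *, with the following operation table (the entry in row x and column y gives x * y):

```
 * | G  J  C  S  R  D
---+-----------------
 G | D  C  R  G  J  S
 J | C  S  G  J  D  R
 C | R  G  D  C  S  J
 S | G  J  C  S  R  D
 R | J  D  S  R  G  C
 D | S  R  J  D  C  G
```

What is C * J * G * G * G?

C * J = G
G * G = D
D * G = S
S * G = G
(Structurally, M here is isomorphic to the cyclic group Z_6.)

G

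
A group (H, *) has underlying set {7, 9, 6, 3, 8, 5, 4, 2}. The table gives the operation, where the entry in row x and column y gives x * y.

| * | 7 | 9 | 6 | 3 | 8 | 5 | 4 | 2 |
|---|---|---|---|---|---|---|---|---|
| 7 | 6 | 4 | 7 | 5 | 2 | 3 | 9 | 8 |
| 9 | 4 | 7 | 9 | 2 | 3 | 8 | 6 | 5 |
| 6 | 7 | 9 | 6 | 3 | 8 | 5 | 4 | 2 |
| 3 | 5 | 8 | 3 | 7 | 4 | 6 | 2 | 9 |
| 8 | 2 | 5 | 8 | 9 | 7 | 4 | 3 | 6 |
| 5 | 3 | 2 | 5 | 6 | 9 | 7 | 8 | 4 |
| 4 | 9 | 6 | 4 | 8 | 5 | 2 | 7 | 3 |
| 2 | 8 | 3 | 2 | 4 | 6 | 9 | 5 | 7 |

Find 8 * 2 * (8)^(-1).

2

The identity is 6. In row 8, the entry 6 sits in column 2, so 8^(-1) = 2.
8 * 2 = 6
6 * 2 = 2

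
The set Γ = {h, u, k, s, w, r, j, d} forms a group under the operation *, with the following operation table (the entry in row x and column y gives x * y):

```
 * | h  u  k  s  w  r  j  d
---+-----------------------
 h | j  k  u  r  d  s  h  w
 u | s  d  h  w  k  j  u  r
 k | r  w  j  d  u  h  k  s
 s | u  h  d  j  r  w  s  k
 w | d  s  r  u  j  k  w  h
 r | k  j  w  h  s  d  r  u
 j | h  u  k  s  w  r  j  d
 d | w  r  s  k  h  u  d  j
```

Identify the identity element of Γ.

j

The identity e satisfies e * x = x for all x, so its row in the table reproduces the column headers.
Row j reads: h, u, k, s, w, r, j, d — exactly the header order. So j is the identity.
(Structurally, Γ here is isomorphic to the dihedral group D_4.)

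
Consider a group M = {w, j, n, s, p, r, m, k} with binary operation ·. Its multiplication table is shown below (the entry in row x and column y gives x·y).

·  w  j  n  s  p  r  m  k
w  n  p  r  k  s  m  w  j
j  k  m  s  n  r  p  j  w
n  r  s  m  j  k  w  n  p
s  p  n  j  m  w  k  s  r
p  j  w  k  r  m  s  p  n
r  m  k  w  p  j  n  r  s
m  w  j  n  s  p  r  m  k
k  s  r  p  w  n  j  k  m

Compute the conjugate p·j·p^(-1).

s

The identity is m. In row p, the entry m sits in column p, so p^(-1) = p.
p·j = w
w·p = s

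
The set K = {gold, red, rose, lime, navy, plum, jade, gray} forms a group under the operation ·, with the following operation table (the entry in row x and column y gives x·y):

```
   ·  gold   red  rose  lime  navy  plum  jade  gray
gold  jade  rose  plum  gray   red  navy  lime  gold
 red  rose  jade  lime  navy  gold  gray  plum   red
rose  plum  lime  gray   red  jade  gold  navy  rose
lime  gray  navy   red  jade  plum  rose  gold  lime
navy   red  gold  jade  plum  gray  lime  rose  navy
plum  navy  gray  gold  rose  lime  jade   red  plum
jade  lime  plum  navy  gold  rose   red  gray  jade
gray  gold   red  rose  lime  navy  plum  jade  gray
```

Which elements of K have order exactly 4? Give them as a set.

Identity is gray. Compute the order of each non-identity element by repeated multiplication:
  gold: gold → jade → lime → gray  (order 4)
  red: red → jade → plum → gray  (order 4)
  rose: rose → gray  (order 2)
  lime: lime → jade → gold → gray  (order 4)
  navy: navy → gray  (order 2)
  plum: plum → jade → red → gray  (order 4)
  jade: jade → gray  (order 2)
Elements of order 4: {gold, lime, plum, red}.

{gold, lime, plum, red}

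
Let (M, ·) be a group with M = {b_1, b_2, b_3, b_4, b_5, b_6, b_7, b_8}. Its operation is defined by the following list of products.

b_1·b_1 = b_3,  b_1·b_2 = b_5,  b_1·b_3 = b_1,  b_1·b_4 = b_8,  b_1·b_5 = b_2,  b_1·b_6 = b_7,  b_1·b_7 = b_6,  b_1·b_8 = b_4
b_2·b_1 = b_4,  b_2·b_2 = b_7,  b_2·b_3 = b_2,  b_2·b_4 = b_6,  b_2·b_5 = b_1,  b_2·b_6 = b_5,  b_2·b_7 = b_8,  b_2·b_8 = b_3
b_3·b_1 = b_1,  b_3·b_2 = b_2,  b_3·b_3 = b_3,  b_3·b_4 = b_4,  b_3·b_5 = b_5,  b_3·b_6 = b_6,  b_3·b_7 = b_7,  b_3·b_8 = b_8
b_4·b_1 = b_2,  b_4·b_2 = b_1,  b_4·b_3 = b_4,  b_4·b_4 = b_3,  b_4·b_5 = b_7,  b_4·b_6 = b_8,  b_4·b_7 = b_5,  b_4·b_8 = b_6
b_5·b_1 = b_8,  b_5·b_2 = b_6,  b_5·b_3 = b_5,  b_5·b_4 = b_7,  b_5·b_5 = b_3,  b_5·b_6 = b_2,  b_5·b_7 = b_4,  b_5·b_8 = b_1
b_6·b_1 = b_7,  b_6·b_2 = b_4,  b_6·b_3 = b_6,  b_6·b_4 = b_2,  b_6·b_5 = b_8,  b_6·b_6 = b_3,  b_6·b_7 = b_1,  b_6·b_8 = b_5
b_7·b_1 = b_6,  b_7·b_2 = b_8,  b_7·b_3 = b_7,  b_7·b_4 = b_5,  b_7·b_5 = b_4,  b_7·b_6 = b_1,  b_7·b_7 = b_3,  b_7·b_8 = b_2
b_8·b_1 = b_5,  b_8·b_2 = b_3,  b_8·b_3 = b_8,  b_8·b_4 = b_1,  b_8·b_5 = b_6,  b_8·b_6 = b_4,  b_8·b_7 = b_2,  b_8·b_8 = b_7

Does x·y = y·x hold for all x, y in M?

b_2·b_1 = b_4 but b_1·b_2 = b_5.
Since b_2 and b_1 do not commute, M is not abelian.

No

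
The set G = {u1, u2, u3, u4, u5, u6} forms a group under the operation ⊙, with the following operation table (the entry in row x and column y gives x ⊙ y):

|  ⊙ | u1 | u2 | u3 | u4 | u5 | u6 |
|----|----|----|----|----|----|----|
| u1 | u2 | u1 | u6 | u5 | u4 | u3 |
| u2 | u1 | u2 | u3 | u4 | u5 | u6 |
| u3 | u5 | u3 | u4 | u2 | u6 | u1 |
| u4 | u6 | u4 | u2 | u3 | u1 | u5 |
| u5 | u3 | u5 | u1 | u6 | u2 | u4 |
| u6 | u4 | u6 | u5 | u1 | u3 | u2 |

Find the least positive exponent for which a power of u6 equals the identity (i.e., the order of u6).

The identity element is u2 (its row matches the header).
u6^1 = u6
u6^2 = u6 ⊙ u6 = u2
The first power of u6 equal to the identity is u6^2, so ord(u6) = 2.

2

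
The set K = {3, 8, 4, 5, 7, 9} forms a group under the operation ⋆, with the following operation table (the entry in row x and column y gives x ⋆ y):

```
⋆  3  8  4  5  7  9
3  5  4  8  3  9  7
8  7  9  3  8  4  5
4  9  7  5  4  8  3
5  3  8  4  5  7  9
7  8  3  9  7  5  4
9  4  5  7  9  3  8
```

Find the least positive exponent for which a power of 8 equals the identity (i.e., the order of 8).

The identity element is 5 (its row matches the header).
8^1 = 8
8^2 = 8 ⋆ 8 = 9
8^3 = 9 ⋆ 8 = 5
The first power of 8 equal to the identity is 8^3, so ord(8) = 3.

3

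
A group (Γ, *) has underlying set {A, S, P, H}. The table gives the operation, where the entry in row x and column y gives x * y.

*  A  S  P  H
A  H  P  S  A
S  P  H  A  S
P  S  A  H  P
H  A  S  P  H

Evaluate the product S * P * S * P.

H

S * P = A
A * S = P
P * P = H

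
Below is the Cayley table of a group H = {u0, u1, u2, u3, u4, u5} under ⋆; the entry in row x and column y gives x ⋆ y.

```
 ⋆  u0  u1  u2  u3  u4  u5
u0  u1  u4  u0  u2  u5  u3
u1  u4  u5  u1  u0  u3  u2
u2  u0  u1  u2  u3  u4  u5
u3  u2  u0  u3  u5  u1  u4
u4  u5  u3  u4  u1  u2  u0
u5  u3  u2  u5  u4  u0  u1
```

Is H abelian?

Yes

Check whether the table is symmetric across its main diagonal.
Every entry (row x, col y) equals the entry (row y, col x), so H is abelian.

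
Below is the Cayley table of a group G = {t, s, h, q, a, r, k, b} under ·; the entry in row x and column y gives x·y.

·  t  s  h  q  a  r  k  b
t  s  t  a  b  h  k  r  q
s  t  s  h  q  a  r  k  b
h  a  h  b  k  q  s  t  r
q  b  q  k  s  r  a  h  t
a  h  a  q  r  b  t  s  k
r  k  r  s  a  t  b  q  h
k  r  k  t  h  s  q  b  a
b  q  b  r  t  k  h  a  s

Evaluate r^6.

r^1 = r
r^2 = r·r = b
r^3 = b·r = h
r^4 = h·r = s
r^5 = s·r = r
r^6 = r·r = b

b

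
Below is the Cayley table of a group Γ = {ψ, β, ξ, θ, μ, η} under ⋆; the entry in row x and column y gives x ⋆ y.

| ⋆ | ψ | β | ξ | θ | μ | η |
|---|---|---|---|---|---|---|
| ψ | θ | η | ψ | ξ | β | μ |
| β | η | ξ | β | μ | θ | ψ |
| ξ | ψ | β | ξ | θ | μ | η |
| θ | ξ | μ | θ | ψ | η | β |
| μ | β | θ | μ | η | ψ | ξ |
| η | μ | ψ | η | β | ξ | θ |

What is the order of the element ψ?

The identity element is ξ (its row matches the header).
ψ^1 = ψ
ψ^2 = ψ ⋆ ψ = θ
ψ^3 = θ ⋆ ψ = ξ
The first power of ψ equal to the identity is ψ^3, so ord(ψ) = 3.
(Structurally, Γ here is isomorphic to the cyclic group Z_6.)

3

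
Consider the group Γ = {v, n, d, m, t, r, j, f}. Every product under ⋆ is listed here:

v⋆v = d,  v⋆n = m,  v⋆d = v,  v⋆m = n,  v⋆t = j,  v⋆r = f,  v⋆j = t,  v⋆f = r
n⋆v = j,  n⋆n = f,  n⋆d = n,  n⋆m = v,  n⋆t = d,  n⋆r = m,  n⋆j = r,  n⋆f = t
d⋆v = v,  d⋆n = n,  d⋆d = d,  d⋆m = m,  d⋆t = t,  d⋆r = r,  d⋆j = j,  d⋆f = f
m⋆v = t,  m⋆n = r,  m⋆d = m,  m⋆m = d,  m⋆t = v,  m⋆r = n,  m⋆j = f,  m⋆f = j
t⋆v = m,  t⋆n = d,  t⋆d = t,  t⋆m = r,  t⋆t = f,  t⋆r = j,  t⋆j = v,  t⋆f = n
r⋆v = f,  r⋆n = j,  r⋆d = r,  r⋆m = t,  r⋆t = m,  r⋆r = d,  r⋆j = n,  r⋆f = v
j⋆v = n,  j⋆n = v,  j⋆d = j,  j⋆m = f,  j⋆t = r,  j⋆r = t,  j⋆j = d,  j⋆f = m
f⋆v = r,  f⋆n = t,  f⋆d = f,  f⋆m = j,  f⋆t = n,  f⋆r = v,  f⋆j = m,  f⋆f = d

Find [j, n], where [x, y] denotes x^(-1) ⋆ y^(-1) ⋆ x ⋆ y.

Identity is d; from the table j^(-1) = j and n^(-1) = t.
j ⋆ t = r
r ⋆ j = n
n ⋆ n = f

f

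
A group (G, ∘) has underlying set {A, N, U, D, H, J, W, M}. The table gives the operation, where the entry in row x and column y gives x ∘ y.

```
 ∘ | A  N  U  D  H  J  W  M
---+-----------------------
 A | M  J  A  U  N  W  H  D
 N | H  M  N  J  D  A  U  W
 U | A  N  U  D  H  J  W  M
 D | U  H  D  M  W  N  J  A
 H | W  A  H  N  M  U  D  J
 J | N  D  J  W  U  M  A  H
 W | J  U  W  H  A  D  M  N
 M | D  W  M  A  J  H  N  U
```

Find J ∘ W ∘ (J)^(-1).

The identity is U. In row J, the entry U sits in column H, so J^(-1) = H.
J ∘ W = A
A ∘ H = N

N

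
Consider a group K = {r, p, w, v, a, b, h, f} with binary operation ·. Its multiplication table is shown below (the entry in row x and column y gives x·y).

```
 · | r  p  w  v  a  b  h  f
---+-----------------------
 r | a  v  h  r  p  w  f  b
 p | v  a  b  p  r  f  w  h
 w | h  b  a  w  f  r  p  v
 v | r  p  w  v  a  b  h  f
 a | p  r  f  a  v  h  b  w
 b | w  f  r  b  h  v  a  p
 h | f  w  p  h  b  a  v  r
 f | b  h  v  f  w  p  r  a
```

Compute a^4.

a^1 = a
a^2 = a·a = v
a^3 = v·a = a
a^4 = a·a = v

v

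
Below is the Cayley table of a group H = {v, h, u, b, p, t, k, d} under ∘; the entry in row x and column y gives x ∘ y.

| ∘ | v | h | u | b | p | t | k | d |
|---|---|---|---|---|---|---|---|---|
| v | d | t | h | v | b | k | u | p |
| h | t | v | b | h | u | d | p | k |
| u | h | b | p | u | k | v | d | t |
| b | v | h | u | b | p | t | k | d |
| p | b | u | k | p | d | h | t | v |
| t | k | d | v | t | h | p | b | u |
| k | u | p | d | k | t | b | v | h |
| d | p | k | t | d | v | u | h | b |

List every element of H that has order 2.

Identity is b. Compute the order of each non-identity element by repeated multiplication:
  v: v → d → p → b  (order 4)
  h: h → v → t → d → k → p → u → b  (order 8)
  u: u → p → k → d → t → v → h → b  (order 8)
  p: p → d → v → b  (order 4)
  t: t → p → h → d → u → v → k → b  (order 8)
  k: k → v → u → d → h → p → t → b  (order 8)
  d: d → b  (order 2)
Elements of order 2: {d}.

{d}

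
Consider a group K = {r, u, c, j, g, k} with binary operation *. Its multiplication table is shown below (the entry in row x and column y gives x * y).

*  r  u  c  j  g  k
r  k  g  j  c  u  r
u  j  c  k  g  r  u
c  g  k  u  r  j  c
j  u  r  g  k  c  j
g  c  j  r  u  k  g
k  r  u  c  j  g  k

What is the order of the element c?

The identity element is k (its row matches the header).
c^1 = c
c^2 = c * c = u
c^3 = u * c = k
The first power of c equal to the identity is c^3, so ord(c) = 3.

3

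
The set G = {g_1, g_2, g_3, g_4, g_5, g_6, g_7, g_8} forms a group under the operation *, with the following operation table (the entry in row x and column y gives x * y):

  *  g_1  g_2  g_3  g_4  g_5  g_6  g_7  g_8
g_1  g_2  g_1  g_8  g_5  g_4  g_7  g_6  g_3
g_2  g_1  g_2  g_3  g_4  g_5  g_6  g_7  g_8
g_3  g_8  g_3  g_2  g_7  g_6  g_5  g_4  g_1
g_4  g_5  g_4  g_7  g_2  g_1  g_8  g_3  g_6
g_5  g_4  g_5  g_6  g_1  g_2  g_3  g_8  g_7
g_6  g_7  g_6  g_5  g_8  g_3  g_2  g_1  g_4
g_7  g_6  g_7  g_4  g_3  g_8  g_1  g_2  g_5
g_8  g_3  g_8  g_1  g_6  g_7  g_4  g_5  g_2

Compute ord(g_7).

The identity element is g_2 (its row matches the header).
g_7^1 = g_7
g_7^2 = g_7 * g_7 = g_2
The first power of g_7 equal to the identity is g_7^2, so ord(g_7) = 2.

2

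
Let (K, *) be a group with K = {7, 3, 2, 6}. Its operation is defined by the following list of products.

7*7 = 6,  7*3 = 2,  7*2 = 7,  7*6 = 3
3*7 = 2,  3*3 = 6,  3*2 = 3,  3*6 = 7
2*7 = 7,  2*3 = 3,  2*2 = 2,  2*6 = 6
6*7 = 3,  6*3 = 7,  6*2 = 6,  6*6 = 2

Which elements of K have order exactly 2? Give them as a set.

Identity is 2. Compute the order of each non-identity element by repeated multiplication:
  7: 7 → 6 → 3 → 2  (order 4)
  3: 3 → 6 → 7 → 2  (order 4)
  6: 6 → 2  (order 2)
Elements of order 2: {6}.
(Structurally, K here is isomorphic to the cyclic group Z_4.)

{6}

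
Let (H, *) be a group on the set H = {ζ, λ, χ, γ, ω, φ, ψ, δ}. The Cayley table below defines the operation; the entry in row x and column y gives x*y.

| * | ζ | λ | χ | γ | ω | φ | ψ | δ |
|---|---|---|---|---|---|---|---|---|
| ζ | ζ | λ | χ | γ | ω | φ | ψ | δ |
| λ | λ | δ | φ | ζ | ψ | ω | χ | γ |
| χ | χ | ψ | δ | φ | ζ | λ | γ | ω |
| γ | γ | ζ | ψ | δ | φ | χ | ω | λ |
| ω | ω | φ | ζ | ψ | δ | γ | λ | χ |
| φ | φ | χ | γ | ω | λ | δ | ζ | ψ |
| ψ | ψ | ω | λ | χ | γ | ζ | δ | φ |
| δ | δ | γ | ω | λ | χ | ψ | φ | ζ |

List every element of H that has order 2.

Identity is ζ. Compute the order of each non-identity element by repeated multiplication:
  λ: λ → δ → γ → ζ  (order 4)
  χ: χ → δ → ω → ζ  (order 4)
  γ: γ → δ → λ → ζ  (order 4)
  ω: ω → δ → χ → ζ  (order 4)
  φ: φ → δ → ψ → ζ  (order 4)
  ψ: ψ → δ → φ → ζ  (order 4)
  δ: δ → ζ  (order 2)
Elements of order 2: {δ}.

{δ}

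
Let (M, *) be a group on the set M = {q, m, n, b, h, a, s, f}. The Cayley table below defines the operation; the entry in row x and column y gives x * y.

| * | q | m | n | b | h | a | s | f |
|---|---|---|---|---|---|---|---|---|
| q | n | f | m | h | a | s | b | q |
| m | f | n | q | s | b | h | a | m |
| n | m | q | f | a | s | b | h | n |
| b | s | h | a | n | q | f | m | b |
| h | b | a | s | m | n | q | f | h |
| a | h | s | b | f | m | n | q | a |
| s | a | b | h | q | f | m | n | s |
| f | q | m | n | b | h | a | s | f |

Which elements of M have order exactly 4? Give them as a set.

Identity is f. Compute the order of each non-identity element by repeated multiplication:
  q: q → n → m → f  (order 4)
  m: m → n → q → f  (order 4)
  n: n → f  (order 2)
  b: b → n → a → f  (order 4)
  h: h → n → s → f  (order 4)
  a: a → n → b → f  (order 4)
  s: s → n → h → f  (order 4)
Elements of order 4: {a, b, h, m, q, s}.

{a, b, h, m, q, s}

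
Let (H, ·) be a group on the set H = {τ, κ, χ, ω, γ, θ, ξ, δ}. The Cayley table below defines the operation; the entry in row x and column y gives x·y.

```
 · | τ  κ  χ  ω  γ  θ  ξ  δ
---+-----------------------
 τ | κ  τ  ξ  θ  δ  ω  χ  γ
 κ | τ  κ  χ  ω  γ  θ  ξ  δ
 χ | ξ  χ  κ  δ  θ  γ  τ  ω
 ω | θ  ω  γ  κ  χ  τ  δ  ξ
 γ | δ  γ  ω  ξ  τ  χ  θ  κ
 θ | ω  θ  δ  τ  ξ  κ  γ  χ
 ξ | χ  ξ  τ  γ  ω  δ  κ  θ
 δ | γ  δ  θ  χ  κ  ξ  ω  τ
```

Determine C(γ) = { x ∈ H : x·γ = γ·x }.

{γ, δ, κ, τ}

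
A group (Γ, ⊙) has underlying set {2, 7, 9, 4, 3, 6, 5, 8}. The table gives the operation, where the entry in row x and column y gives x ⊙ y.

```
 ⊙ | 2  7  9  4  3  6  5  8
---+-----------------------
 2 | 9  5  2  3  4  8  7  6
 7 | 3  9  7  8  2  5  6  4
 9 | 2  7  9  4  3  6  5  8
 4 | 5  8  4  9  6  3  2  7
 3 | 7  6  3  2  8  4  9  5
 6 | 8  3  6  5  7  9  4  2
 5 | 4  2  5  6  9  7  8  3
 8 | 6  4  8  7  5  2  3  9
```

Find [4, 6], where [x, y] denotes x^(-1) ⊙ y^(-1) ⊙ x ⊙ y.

Identity is 9; from the table 4^(-1) = 4 and 6^(-1) = 6.
4 ⊙ 6 = 3
3 ⊙ 4 = 2
2 ⊙ 6 = 8
(Structurally, Γ here is isomorphic to the dihedral group D_4.)

8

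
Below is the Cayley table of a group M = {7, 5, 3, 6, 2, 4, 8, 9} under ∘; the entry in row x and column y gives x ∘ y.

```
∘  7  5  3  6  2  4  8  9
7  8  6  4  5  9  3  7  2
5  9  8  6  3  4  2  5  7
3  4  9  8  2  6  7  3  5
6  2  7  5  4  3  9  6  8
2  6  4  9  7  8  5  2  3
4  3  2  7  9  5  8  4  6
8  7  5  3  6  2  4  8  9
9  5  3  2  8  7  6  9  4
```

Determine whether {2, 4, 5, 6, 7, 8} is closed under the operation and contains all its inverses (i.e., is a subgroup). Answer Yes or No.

6 ∘ 4 = 9, which is not in {2, 4, 5, 6, 7, 8}.
The subset is not closed under ∘, so it is not a subgroup.

No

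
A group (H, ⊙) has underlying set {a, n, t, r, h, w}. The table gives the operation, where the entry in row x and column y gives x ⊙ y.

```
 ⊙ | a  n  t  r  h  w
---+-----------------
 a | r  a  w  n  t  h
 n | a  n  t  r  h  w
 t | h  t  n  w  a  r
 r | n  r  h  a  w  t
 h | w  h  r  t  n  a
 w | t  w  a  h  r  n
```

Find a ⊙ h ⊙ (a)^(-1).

The identity is n. In row a, the entry n sits in column r, so a^(-1) = r.
a ⊙ h = t
t ⊙ r = w

w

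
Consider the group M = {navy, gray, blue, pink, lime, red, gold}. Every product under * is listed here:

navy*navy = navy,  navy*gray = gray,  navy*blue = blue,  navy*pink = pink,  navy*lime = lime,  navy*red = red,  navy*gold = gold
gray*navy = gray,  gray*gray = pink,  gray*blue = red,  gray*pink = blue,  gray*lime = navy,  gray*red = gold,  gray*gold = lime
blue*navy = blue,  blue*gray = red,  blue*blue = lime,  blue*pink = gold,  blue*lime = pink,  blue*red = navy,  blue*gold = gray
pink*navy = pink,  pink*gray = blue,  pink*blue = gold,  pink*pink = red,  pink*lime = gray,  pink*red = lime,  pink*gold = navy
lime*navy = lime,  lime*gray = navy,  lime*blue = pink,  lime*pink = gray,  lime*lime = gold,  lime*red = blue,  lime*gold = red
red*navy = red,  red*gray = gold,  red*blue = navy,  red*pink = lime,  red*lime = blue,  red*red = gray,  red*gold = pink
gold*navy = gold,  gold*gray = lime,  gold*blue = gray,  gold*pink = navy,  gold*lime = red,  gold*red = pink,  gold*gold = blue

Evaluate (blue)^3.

blue^1 = blue
blue^2 = blue * blue = lime
blue^3 = lime * blue = pink
(Structurally, M here is isomorphic to the cyclic group Z_7.)

pink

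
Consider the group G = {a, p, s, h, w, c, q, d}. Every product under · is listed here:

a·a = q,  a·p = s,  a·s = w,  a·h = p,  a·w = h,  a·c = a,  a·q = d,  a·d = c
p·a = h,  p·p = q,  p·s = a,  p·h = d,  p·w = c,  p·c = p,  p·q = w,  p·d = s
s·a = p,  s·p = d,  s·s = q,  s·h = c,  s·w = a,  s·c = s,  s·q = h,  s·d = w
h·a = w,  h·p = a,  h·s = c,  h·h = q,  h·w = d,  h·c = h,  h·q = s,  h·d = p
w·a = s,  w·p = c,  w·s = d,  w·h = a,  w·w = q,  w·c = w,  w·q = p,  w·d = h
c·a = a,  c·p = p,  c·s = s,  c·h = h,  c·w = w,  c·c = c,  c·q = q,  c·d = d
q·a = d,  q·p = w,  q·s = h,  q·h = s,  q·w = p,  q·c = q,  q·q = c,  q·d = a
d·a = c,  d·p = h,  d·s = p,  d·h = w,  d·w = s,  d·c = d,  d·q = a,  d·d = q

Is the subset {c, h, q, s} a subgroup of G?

{c, h, q, s} contains the identity c.
Checking products: every product of two elements of {c, h, q, s} (read from the table) lies in {c, h, q, s}, so the set is closed.
In a finite group, a nonempty closed subset is a subgroup. So {c, h, q, s} ≤ G.

Yes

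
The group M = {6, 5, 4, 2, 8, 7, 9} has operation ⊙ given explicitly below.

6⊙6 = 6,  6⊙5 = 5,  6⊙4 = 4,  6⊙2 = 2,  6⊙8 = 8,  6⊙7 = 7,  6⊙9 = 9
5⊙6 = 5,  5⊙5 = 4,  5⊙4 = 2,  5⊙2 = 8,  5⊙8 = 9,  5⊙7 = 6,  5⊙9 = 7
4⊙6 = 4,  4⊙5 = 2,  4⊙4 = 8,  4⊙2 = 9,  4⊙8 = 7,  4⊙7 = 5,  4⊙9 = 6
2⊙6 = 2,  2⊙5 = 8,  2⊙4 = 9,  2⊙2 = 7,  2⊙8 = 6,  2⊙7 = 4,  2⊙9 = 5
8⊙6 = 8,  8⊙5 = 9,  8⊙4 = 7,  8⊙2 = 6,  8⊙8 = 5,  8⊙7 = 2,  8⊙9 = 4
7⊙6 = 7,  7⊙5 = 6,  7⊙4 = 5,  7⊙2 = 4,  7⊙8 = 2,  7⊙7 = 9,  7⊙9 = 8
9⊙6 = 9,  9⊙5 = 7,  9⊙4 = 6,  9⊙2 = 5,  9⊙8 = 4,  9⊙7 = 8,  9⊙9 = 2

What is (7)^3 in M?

7^1 = 7
7^2 = 7 ⊙ 7 = 9
7^3 = 9 ⊙ 7 = 8

8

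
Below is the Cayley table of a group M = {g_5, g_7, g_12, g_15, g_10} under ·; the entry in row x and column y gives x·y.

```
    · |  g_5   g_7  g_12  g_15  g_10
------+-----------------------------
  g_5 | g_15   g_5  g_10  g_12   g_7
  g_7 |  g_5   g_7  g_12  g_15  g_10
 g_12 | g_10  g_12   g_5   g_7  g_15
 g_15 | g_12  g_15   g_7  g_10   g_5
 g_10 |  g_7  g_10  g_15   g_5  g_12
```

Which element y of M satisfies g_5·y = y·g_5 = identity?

First locate the identity: row g_7 matches the header, so g_7 is the identity.
Scan row g_5 for g_7: g_5·g_10 = g_7. Hence g_5^(-1) = g_10.

g_10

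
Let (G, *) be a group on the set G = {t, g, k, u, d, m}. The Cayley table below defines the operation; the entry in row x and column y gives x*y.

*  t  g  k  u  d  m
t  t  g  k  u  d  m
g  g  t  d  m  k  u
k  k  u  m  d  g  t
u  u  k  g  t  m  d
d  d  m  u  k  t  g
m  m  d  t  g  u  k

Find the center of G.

{t}

An element z is central iff its row equals its column in the table.
For m: m*d = u ≠ g = d*m, so m ∉ Z.
Checking each element this way leaves Z(G) = {t}.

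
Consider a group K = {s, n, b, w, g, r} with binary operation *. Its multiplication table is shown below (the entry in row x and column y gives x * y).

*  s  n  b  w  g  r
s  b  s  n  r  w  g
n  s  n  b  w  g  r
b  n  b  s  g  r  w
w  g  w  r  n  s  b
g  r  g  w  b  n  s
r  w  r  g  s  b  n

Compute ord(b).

The identity element is n (its row matches the header).
b^1 = b
b^2 = b * b = s
b^3 = s * b = n
The first power of b equal to the identity is b^3, so ord(b) = 3.

3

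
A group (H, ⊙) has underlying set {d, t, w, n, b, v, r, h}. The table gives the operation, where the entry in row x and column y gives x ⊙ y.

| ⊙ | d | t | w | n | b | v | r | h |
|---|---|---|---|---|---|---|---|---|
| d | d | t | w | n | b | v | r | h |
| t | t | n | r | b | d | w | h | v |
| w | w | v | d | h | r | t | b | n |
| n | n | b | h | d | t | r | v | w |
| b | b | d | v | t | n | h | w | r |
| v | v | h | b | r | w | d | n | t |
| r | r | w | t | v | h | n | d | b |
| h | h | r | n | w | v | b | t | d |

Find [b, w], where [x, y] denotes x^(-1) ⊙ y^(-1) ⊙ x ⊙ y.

n

Identity is d; from the table b^(-1) = t and w^(-1) = w.
t ⊙ w = r
r ⊙ b = h
h ⊙ w = n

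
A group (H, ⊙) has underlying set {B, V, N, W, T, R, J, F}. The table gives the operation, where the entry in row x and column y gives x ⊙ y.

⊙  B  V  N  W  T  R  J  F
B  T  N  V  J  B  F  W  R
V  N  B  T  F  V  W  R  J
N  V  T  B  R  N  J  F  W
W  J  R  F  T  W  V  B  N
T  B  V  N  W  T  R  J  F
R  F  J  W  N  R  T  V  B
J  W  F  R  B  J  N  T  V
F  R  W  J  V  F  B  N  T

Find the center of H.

An element z is central iff its row equals its column in the table.
For J: J ⊙ V = F ≠ R = V ⊙ J, so J ∉ Z.
Checking each element this way leaves Z(H) = {B, T}.

{B, T}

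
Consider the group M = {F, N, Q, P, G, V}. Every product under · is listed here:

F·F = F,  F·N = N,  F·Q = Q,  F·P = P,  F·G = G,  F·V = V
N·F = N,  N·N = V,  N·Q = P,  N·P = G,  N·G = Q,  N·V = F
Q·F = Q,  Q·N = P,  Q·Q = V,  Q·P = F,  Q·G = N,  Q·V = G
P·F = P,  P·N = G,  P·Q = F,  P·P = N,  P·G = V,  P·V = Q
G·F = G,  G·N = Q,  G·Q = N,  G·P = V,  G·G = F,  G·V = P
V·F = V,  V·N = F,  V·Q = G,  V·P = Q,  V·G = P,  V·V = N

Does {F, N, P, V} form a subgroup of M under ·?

No

V·P = Q, which is not in {F, N, P, V}.
The subset is not closed under ·, so it is not a subgroup.
(Structurally, M here is isomorphic to the cyclic group Z_6.)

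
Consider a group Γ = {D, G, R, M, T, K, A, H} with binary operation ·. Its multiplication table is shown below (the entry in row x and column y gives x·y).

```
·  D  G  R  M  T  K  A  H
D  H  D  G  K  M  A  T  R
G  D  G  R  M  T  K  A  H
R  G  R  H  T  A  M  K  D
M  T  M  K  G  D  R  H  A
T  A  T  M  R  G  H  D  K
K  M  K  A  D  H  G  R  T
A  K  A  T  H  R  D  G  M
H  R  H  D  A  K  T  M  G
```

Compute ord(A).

2

The identity element is G (its row matches the header).
A^1 = A
A^2 = A·A = G
The first power of A equal to the identity is A^2, so ord(A) = 2.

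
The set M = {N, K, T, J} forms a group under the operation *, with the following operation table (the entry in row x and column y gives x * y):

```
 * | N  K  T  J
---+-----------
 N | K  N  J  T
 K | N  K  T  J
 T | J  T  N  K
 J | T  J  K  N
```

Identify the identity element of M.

K

The identity e satisfies e * x = x for all x, so its row in the table reproduces the column headers.
Row K reads: N, K, T, J — exactly the header order. So K is the identity.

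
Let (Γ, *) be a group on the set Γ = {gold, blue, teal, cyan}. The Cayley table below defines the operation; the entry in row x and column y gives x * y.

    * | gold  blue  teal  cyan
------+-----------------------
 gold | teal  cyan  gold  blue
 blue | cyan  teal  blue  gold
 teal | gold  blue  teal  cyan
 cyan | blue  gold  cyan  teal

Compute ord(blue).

The identity element is teal (its row matches the header).
blue^1 = blue
blue^2 = blue * blue = teal
The first power of blue equal to the identity is blue^2, so ord(blue) = 2.
(Structurally, Γ here is isomorphic to the Klein four-group V_4.)

2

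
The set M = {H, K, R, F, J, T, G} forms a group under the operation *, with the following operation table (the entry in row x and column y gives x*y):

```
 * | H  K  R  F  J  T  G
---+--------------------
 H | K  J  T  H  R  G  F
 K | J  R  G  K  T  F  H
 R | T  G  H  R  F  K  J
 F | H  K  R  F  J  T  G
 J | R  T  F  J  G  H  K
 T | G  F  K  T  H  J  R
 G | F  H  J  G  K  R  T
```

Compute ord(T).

7

The identity element is F (its row matches the header).
T^1 = T
T^2 = T*T = J
T^3 = J*T = H
T^4 = H*T = G
T^5 = G*T = R
T^6 = R*T = K
T^7 = K*T = F
The first power of T equal to the identity is T^7, so ord(T) = 7.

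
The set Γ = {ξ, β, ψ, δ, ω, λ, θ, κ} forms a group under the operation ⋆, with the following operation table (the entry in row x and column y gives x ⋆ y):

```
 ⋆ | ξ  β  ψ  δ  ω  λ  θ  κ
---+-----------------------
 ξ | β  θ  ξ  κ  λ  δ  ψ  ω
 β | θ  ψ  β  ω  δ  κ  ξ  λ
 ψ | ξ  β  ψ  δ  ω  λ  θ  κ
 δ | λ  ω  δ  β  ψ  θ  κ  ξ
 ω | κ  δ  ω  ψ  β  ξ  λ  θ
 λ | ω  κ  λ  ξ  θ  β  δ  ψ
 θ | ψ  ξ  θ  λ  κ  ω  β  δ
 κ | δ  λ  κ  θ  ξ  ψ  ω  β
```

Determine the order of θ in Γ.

4

The identity element is ψ (its row matches the header).
θ^1 = θ
θ^2 = θ ⋆ θ = β
θ^3 = β ⋆ θ = ξ
θ^4 = ξ ⋆ θ = ψ
The first power of θ equal to the identity is θ^4, so ord(θ) = 4.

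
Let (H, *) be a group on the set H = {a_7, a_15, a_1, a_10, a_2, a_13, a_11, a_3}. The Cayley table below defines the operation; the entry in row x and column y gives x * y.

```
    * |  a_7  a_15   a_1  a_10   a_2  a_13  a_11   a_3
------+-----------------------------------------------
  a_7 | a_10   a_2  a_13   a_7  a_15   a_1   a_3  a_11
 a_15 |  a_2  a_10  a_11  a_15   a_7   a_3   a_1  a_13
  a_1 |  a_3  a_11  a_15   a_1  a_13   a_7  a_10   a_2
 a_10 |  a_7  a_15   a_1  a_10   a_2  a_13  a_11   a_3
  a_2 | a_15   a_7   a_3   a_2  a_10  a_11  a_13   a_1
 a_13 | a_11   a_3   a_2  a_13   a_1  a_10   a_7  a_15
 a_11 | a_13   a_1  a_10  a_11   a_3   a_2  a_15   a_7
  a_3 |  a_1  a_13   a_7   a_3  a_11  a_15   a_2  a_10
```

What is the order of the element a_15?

2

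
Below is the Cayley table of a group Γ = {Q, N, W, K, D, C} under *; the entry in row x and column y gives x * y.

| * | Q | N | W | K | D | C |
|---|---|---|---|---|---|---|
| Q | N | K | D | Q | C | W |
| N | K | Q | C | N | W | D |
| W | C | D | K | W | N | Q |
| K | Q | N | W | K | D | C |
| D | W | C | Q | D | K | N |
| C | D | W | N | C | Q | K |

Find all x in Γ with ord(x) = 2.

Identity is K. Compute the order of each non-identity element by repeated multiplication:
  Q: Q → N → K  (order 3)
  N: N → Q → K  (order 3)
  W: W → K  (order 2)
  D: D → K  (order 2)
  C: C → K  (order 2)
Elements of order 2: {C, D, W}.
(Structurally, Γ here is isomorphic to the symmetric group S_3.)

{C, D, W}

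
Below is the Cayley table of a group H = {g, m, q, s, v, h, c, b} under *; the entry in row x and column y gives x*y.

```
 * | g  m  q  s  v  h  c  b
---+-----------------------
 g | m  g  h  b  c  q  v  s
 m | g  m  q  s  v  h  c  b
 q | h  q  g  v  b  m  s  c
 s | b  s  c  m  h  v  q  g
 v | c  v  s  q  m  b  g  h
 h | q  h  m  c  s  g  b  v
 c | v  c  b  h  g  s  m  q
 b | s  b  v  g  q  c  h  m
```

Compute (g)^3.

g^1 = g
g^2 = g*g = m
g^3 = m*g = g
(Structurally, H here is isomorphic to the dihedral group D_4.)

g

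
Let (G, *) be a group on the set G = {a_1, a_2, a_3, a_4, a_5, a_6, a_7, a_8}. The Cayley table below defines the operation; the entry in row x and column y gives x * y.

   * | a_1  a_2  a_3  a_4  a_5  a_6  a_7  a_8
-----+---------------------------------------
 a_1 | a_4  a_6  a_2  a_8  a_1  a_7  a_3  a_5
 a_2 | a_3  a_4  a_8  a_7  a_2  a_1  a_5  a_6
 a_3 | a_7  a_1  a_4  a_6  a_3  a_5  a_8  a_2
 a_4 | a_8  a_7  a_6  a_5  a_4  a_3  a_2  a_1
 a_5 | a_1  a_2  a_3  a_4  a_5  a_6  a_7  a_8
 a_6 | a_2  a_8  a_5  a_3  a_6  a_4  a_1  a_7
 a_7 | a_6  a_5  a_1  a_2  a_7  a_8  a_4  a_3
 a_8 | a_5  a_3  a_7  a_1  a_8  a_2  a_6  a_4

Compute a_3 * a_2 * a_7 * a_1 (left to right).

a_7

a_3 * a_2 = a_1
a_1 * a_7 = a_3
a_3 * a_1 = a_7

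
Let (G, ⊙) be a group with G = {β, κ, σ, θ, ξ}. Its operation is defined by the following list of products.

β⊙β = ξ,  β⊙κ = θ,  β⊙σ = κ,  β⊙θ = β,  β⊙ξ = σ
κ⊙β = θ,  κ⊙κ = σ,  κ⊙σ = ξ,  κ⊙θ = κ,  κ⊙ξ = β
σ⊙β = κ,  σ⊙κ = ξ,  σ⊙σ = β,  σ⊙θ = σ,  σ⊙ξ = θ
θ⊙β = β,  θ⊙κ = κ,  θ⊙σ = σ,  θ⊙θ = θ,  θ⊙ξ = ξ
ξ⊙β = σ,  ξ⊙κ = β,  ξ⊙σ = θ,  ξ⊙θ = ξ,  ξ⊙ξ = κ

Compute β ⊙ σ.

κ

Read row β, column σ: β ⊙ σ = κ.
(Structurally, G here is isomorphic to the cyclic group Z_5.)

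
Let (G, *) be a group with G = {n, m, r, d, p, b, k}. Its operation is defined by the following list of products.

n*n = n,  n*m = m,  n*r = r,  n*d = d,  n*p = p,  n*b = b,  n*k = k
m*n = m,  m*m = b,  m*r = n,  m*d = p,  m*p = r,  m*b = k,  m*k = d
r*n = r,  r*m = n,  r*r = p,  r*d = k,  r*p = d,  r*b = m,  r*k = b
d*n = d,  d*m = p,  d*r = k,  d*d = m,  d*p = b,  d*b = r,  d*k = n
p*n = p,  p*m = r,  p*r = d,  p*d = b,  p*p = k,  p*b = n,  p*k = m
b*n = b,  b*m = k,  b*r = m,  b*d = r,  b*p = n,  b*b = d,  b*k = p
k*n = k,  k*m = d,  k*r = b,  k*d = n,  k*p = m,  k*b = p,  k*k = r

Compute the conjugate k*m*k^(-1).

m

The identity is n. In row k, the entry n sits in column d, so k^(-1) = d.
k*m = d
d*d = m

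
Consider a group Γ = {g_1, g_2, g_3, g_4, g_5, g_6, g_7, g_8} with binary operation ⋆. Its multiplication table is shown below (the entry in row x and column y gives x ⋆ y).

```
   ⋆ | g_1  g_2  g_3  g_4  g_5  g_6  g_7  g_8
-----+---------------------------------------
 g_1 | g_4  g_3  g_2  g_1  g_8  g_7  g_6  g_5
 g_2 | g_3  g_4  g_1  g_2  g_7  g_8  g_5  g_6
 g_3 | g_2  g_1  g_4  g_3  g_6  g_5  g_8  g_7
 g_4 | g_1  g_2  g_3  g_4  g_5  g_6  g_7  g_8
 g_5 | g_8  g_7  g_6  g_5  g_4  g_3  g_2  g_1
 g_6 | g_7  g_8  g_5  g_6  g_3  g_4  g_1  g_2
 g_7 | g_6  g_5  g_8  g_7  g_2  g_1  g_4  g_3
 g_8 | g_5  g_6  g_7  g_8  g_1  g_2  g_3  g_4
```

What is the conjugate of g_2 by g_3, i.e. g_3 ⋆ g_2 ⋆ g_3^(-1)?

g_2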